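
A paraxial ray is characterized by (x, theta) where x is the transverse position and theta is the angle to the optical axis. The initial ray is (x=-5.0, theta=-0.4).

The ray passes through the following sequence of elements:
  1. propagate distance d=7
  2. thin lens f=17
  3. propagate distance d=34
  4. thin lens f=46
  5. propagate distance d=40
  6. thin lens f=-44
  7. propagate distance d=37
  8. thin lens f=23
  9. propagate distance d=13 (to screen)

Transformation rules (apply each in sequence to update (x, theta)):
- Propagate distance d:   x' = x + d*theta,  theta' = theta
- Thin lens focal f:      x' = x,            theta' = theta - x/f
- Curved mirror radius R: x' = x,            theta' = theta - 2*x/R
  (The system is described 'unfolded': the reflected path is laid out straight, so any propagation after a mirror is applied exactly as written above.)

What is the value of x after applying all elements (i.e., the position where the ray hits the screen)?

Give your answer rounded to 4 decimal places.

Initial: x=-5.0000 theta=-0.4000
After 1 (propagate distance d=7): x=-7.8000 theta=-0.4000
After 2 (thin lens f=17): x=-7.8000 theta=1/17 (≈0.0588)
After 3 (propagate distance d=34): x=-5.8000 theta=1/17 (≈0.0588)
After 4 (thin lens f=46): x=-5.8000 theta=723/3910 (≈0.1849)
After 5 (propagate distance d=40): x=3121/1955 (≈1.5964) theta=723/3910 (≈0.1849)
After 6 (thin lens f=-44): x=3121/1955 (≈1.5964) theta=19027/86020 (≈0.2212)
After 7 (propagate distance d=37): x=841323/86020 (≈9.7806) theta=19027/86020 (≈0.2212)
After 8 (thin lens f=23): x=841323/86020 (≈9.7806) theta=-201851/989230 (≈-0.2040)
After 9 (propagate distance d=13 (to screen)): x=14102303/1978460 (≈7.1279) theta=-201851/989230 (≈-0.2040)
Rounded to 4 decimal places: x = 7.1279

Answer: 7.1279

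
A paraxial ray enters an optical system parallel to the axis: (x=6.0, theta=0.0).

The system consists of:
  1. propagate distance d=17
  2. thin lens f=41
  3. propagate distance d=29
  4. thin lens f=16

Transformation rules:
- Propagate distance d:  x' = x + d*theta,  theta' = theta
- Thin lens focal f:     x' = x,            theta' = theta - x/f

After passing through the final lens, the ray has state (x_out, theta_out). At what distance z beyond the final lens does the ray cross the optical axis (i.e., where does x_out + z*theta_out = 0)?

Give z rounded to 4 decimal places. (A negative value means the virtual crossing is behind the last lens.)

Answer: 6.8571

Derivation:
Initial: x=6.0000 theta=0.0000
After 1 (propagate distance d=17): x=6.0000 theta=0.0000
After 2 (thin lens f=41): x=6.0000 theta=-6/41 (≈-0.1463)
After 3 (propagate distance d=29): x=72/41 (≈1.7561) theta=-6/41 (≈-0.1463)
After 4 (thin lens f=16): x=72/41 (≈1.7561) theta=-21/82 (≈-0.2561)
z_focus = -x_out/theta_out = -(72/41)/(-21/82) = 48/7 ≈ 6.8571
Rounded to 4 decimal places: z = 6.8571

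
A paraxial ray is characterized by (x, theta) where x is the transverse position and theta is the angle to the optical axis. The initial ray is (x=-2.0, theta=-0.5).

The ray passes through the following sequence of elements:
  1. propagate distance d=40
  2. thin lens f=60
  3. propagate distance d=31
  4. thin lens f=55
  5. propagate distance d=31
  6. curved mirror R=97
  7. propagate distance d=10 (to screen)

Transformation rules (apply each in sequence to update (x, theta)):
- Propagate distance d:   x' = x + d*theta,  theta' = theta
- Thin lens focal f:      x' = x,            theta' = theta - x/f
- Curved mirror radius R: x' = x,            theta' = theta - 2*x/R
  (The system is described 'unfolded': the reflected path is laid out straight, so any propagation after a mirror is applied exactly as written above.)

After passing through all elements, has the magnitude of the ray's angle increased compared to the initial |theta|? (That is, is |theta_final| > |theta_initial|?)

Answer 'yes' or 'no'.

Answer: yes

Derivation:
Initial: x=-2.0000 theta=-0.5000
After 1 (propagate distance d=40): x=-22.0000 theta=-0.5000
After 2 (thin lens f=60): x=-22.0000 theta=-2/15 (≈-0.1333)
After 3 (propagate distance d=31): x=-392/15 (≈-26.1333) theta=-2/15 (≈-0.1333)
After 4 (thin lens f=55): x=-392/15 (≈-26.1333) theta=94/275 (≈0.3418)
After 5 (propagate distance d=31): x=-12818/825 (≈-15.5370) theta=94/275 (≈0.3418)
After 6 (curved mirror R=97): x=-12818/825 (≈-15.5370) theta=10598/16005 (≈0.6622)
After 7 (propagate distance d=10 (to screen)): x=-713446/80025 (≈-8.9153) theta=10598/16005 (≈0.6622)
|theta_initial|=0.5000 |theta_final|=10598/16005 (≈0.6622) -> increased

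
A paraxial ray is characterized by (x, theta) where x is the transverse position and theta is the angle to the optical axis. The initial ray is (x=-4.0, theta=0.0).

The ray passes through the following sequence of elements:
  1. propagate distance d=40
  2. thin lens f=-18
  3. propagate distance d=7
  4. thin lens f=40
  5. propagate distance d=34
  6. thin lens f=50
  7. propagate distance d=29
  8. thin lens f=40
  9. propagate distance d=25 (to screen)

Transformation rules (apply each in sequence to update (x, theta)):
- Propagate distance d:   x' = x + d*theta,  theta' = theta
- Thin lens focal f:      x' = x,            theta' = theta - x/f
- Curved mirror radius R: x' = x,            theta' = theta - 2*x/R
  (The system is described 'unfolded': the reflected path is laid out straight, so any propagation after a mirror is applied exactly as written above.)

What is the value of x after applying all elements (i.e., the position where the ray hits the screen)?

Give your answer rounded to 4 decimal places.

Answer: -0.1164

Derivation:
Initial: x=-4.0000 theta=0.0000
After 1 (propagate distance d=40): x=-4.0000 theta=0.0000
After 2 (thin lens f=-18): x=-4.0000 theta=-2/9 (≈-0.2222)
After 3 (propagate distance d=7): x=-50/9 (≈-5.5556) theta=-2/9 (≈-0.2222)
After 4 (thin lens f=40): x=-50/9 (≈-5.5556) theta=-1/12 (≈-0.0833)
After 5 (propagate distance d=34): x=-151/18 (≈-8.3889) theta=-1/12 (≈-0.0833)
After 6 (thin lens f=50): x=-151/18 (≈-8.3889) theta=19/225 (≈0.0844)
After 7 (propagate distance d=29): x=-5.9400 theta=19/225 (≈0.0844)
After 8 (thin lens f=40): x=-5.9400 theta=4193/18000 (≈0.2329)
After 9 (propagate distance d=25 (to screen)): x=-419/3600 (≈-0.1164) theta=4193/18000 (≈0.2329)
Rounded to 4 decimal places: x = -0.1164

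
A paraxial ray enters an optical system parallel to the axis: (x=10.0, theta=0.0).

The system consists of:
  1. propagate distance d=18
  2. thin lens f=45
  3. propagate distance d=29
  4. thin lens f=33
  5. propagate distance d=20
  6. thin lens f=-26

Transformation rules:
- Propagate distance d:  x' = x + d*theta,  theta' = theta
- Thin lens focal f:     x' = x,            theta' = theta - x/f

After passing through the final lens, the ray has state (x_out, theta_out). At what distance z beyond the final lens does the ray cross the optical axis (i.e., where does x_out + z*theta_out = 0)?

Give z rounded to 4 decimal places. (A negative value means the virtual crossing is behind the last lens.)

Answer: -6.8088

Derivation:
Initial: x=10.0000 theta=0.0000
After 1 (propagate distance d=18): x=10.0000 theta=0.0000
After 2 (thin lens f=45): x=10.0000 theta=-2/9 (≈-0.2222)
After 3 (propagate distance d=29): x=32/9 (≈3.5556) theta=-2/9 (≈-0.2222)
After 4 (thin lens f=33): x=32/9 (≈3.5556) theta=-98/297 (≈-0.3300)
After 5 (propagate distance d=20): x=-904/297 (≈-3.0438) theta=-98/297 (≈-0.3300)
After 6 (thin lens f=-26): x=-904/297 (≈-3.0438) theta=-1726/3861 (≈-0.4470)
z_focus = -x_out/theta_out = -(-904/297)/(-1726/3861) = -5876/863 ≈ -6.8088
Rounded to 4 decimal places: z = -6.8088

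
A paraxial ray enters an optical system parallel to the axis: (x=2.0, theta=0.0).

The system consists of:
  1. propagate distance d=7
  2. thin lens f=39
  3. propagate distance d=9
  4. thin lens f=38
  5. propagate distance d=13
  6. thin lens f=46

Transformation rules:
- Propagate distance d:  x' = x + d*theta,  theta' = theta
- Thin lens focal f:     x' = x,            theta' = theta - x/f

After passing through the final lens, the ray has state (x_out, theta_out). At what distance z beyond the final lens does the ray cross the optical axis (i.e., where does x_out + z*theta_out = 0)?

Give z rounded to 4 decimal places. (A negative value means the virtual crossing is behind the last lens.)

Initial: x=2.0000 theta=0.0000
After 1 (propagate distance d=7): x=2.0000 theta=0.0000
After 2 (thin lens f=39): x=2.0000 theta=-2/39 (≈-0.0513)
After 3 (propagate distance d=9): x=20/13 (≈1.5385) theta=-2/39 (≈-0.0513)
After 4 (thin lens f=38): x=20/13 (≈1.5385) theta=-68/741 (≈-0.0918)
After 5 (propagate distance d=13): x=256/741 (≈0.3455) theta=-68/741 (≈-0.0918)
After 6 (thin lens f=46): x=256/741 (≈0.3455) theta=-564/5681 (≈-0.0993)
z_focus = -x_out/theta_out = -(256/741)/(-564/5681) = 1472/423 ≈ 3.4799
Rounded to 4 decimal places: z = 3.4799

Answer: 3.4799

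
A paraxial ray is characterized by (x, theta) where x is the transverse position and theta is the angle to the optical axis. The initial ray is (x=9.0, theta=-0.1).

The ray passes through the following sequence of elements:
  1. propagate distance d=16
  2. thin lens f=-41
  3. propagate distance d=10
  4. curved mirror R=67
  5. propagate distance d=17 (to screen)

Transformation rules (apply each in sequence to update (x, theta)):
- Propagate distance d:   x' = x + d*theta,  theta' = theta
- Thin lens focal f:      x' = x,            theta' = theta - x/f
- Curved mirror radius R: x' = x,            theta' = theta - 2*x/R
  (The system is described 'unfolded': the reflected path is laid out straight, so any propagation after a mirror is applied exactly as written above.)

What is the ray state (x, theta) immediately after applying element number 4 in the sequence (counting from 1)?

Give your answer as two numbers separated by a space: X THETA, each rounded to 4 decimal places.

Initial: x=9.0000 theta=-0.1000
After 1 (propagate distance d=16): x=7.4000 theta=-0.1000
After 2 (thin lens f=-41): x=7.4000 theta=33/410 (≈0.0805)
After 3 (propagate distance d=10): x=1682/205 (≈8.2049) theta=33/410 (≈0.0805)
After 4 (curved mirror R=67): x=1682/205 (≈8.2049) theta=-4517/27470 (≈-0.1644)
Rounded to 4 decimal places: x = 8.2049, theta = -0.1644

Answer: 8.2049 -0.1644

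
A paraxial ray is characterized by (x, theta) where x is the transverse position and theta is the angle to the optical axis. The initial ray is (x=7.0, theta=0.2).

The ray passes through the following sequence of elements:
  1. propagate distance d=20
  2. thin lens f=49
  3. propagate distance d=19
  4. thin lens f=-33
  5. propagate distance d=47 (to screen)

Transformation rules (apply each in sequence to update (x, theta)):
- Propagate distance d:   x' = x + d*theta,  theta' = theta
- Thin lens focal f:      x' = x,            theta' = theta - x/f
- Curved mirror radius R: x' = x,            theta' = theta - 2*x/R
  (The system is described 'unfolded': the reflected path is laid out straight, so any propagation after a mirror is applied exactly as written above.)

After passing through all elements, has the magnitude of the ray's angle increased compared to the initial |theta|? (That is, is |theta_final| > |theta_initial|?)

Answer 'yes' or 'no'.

Initial: x=7.0000 theta=0.2000
After 1 (propagate distance d=20): x=11.0000 theta=0.2000
After 2 (thin lens f=49): x=11.0000 theta=-6/245 (≈-0.0245)
After 3 (propagate distance d=19): x=2581/245 (≈10.5347) theta=-6/245 (≈-0.0245)
After 4 (thin lens f=-33): x=2581/245 (≈10.5347) theta=2383/8085 (≈0.2947)
After 5 (propagate distance d=47 (to screen)): x=197174/8085 (≈24.3876) theta=2383/8085 (≈0.2947)
|theta_initial|=0.2000 |theta_final|=2383/8085 (≈0.2947) -> increased

Answer: yes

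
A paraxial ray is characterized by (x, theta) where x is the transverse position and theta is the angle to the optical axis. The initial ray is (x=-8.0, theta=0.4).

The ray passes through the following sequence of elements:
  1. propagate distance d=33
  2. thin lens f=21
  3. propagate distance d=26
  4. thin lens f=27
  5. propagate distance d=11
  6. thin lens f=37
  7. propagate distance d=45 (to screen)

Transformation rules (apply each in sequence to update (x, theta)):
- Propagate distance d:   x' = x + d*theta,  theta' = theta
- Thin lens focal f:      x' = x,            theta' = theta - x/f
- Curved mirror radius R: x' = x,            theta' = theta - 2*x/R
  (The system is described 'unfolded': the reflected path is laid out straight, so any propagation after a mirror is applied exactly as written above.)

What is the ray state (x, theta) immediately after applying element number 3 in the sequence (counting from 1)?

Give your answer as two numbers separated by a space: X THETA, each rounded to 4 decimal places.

Answer: 9.1619 0.1524

Derivation:
Initial: x=-8.0000 theta=0.4000
After 1 (propagate distance d=33): x=5.2000 theta=0.4000
After 2 (thin lens f=21): x=5.2000 theta=16/105 (≈0.1524)
After 3 (propagate distance d=26): x=962/105 (≈9.1619) theta=16/105 (≈0.1524)
Rounded to 4 decimal places: x = 9.1619, theta = 0.1524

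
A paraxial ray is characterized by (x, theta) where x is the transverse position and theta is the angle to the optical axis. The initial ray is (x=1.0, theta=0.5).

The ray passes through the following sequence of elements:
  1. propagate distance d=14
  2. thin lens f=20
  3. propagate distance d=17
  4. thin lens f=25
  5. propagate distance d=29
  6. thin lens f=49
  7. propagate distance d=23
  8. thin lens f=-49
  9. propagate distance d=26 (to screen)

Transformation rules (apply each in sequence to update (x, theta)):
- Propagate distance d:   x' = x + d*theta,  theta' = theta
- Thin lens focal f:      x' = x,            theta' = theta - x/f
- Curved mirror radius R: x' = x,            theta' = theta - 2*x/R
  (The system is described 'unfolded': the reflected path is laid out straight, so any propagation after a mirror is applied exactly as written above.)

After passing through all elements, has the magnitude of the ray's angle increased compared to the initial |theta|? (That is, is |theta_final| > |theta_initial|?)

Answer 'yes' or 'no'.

Answer: no

Derivation:
Initial: x=1.0000 theta=0.5000
After 1 (propagate distance d=14): x=8.0000 theta=0.5000
After 2 (thin lens f=20): x=8.0000 theta=0.1000
After 3 (propagate distance d=17): x=9.7000 theta=0.1000
After 4 (thin lens f=25): x=9.7000 theta=-0.2880
After 5 (propagate distance d=29): x=1.3480 theta=-0.2880
After 6 (thin lens f=49): x=1.3480 theta=-773/2450 (≈-0.3155)
After 7 (propagate distance d=23): x=-36191/6125 (≈-5.9087) theta=-773/2450 (≈-0.3155)
After 8 (thin lens f=-49): x=-36191/6125 (≈-5.9087) theta=-261767/600250 (≈-0.4361)
After 9 (propagate distance d=26 (to screen)): x=-1035266/60025 (≈-17.2472) theta=-261767/600250 (≈-0.4361)
|theta_initial|=0.5000 |theta_final|=261767/600250 (≈0.4361) -> not increased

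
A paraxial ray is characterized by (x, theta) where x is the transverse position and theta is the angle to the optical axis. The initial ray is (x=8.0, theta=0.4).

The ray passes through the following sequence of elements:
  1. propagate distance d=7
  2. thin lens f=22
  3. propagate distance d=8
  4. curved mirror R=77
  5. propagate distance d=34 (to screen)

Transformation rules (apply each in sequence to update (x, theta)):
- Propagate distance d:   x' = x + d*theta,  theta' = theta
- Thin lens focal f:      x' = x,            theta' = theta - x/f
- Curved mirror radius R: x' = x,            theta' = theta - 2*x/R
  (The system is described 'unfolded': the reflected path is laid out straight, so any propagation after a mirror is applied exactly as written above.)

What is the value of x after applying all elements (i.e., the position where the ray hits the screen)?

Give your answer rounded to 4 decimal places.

Answer: -1.9136

Derivation:
Initial: x=8.0000 theta=0.4000
After 1 (propagate distance d=7): x=10.8000 theta=0.4000
After 2 (thin lens f=22): x=10.8000 theta=-1/11 (≈-0.0909)
After 3 (propagate distance d=8): x=554/55 (≈10.0727) theta=-1/11 (≈-0.0909)
After 4 (curved mirror R=77): x=554/55 (≈10.0727) theta=-1493/4235 (≈-0.3525)
After 5 (propagate distance d=34 (to screen)): x=-8104/4235 (≈-1.9136) theta=-1493/4235 (≈-0.3525)
Rounded to 4 decimal places: x = -1.9136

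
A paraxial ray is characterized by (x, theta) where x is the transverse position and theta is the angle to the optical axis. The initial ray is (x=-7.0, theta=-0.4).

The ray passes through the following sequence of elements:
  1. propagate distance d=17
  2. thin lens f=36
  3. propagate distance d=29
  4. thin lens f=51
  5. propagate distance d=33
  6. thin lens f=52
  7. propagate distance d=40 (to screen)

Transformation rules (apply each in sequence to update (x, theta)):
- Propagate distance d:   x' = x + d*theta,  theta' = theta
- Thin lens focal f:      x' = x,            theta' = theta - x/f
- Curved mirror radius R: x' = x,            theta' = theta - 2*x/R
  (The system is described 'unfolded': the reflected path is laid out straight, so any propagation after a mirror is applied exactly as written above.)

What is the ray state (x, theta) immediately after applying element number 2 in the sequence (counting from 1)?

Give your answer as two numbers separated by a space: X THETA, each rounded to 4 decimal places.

Initial: x=-7.0000 theta=-0.4000
After 1 (propagate distance d=17): x=-13.8000 theta=-0.4000
After 2 (thin lens f=36): x=-13.8000 theta=-1/60 (≈-0.0167)
Rounded to 4 decimal places: x = -13.8000, theta = -0.0167

Answer: -13.8000 -0.0167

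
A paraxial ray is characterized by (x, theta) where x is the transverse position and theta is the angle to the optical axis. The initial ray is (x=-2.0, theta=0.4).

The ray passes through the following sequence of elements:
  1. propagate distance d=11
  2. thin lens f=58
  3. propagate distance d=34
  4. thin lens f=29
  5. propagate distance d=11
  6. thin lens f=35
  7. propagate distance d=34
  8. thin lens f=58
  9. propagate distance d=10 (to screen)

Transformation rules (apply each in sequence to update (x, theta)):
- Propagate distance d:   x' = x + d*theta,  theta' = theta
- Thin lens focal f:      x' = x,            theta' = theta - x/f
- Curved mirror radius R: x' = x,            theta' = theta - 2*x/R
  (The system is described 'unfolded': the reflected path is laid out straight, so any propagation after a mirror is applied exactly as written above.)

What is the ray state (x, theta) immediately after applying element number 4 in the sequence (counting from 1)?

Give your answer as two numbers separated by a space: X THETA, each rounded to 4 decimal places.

Initial: x=-2.0000 theta=0.4000
After 1 (propagate distance d=11): x=2.4000 theta=0.4000
After 2 (thin lens f=58): x=2.4000 theta=52/145 (≈0.3586)
After 3 (propagate distance d=34): x=2116/145 (≈14.5931) theta=52/145 (≈0.3586)
After 4 (thin lens f=29): x=2116/145 (≈14.5931) theta=-608/4205 (≈-0.1446)
Rounded to 4 decimal places: x = 14.5931, theta = -0.1446

Answer: 14.5931 -0.1446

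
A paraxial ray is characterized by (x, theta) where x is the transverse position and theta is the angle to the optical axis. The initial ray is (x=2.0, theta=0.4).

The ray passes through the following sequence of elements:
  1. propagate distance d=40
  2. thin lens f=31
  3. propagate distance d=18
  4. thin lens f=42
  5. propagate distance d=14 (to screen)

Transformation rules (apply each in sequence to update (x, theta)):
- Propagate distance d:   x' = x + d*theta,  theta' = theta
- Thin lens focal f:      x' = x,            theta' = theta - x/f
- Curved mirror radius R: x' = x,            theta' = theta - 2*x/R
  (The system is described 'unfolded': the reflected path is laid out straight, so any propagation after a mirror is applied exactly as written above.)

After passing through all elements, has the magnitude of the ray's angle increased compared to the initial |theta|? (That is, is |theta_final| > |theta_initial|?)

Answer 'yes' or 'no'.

Answer: yes

Derivation:
Initial: x=2.0000 theta=0.4000
After 1 (propagate distance d=40): x=18.0000 theta=0.4000
After 2 (thin lens f=31): x=18.0000 theta=-28/155 (≈-0.1806)
After 3 (propagate distance d=18): x=2286/155 (≈14.7484) theta=-28/155 (≈-0.1806)
After 4 (thin lens f=42): x=2286/155 (≈14.7484) theta=-577/1085 (≈-0.5318)
After 5 (propagate distance d=14 (to screen)): x=1132/155 (≈7.3032) theta=-577/1085 (≈-0.5318)
|theta_initial|=0.4000 |theta_final|=577/1085 (≈0.5318) -> increased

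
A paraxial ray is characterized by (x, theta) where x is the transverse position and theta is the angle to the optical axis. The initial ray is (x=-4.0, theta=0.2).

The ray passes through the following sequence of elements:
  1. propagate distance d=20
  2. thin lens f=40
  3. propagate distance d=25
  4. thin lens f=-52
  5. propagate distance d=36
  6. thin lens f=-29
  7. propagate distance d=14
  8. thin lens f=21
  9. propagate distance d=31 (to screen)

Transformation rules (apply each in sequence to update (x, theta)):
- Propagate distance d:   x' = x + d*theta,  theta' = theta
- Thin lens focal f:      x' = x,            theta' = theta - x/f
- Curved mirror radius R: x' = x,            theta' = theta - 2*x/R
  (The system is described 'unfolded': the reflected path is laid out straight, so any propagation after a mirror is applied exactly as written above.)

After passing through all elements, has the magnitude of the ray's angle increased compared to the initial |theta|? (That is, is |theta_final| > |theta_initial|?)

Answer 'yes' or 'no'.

Answer: yes

Derivation:
Initial: x=-4.0000 theta=0.2000
After 1 (propagate distance d=20): x=0.0000 theta=0.2000
After 2 (thin lens f=40): x=0.0000 theta=0.2000
After 3 (propagate distance d=25): x=5.0000 theta=0.2000
After 4 (thin lens f=-52): x=5.0000 theta=77/260 (≈0.2962)
After 5 (propagate distance d=36): x=1018/65 (≈15.6615) theta=77/260 (≈0.2962)
After 6 (thin lens f=-29): x=1018/65 (≈15.6615) theta=97/116 (≈0.8362)
After 7 (propagate distance d=14): x=103179/3770 (≈27.3684) theta=97/116 (≈0.8362)
After 8 (thin lens f=21): x=103179/3770 (≈27.3684) theta=-24651/52780 (≈-0.4671)
After 9 (propagate distance d=31 (to screen)): x=136065/10556 (≈12.8898) theta=-24651/52780 (≈-0.4671)
|theta_initial|=0.2000 |theta_final|=24651/52780 (≈0.4671) -> increased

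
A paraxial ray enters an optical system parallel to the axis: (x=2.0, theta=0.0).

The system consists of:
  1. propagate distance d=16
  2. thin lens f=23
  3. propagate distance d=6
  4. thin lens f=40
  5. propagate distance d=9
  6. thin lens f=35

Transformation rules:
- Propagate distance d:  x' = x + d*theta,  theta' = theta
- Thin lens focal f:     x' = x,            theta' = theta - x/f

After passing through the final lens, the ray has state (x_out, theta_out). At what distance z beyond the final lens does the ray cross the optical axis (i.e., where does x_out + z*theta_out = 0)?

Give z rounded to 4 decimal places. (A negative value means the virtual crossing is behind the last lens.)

Answer: 2.7035

Derivation:
Initial: x=2.0000 theta=0.0000
After 1 (propagate distance d=16): x=2.0000 theta=0.0000
After 2 (thin lens f=23): x=2.0000 theta=-2/23 (≈-0.0870)
After 3 (propagate distance d=6): x=34/23 (≈1.4783) theta=-2/23 (≈-0.0870)
After 4 (thin lens f=40): x=34/23 (≈1.4783) theta=-57/460 (≈-0.1239)
After 5 (propagate distance d=9): x=167/460 (≈0.3630) theta=-57/460 (≈-0.1239)
After 6 (thin lens f=35): x=167/460 (≈0.3630) theta=-47/350 (≈-0.1343)
z_focus = -x_out/theta_out = -(167/460)/(-47/350) = 5845/2162 ≈ 2.7035
Rounded to 4 decimal places: z = 2.7035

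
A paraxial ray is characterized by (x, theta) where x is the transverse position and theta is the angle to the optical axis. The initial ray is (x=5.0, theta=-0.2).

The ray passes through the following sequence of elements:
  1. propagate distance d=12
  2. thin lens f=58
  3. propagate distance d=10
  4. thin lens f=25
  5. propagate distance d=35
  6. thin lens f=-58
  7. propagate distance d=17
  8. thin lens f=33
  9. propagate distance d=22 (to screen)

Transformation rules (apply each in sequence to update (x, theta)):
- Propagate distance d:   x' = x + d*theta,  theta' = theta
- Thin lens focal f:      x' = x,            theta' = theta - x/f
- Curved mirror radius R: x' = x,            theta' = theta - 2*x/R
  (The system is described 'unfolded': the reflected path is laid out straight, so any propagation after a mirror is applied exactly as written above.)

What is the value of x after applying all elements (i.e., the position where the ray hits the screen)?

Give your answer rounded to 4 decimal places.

Answer: -13.9345

Derivation:
Initial: x=5.0000 theta=-0.2000
After 1 (propagate distance d=12): x=2.6000 theta=-0.2000
After 2 (thin lens f=58): x=2.6000 theta=-71/290 (≈-0.2448)
After 3 (propagate distance d=10): x=22/145 (≈0.1517) theta=-71/290 (≈-0.2448)
After 4 (thin lens f=25): x=22/145 (≈0.1517) theta=-1819/7250 (≈-0.2509)
After 5 (propagate distance d=35): x=-12513/1450 (≈-8.6297) theta=-1819/7250 (≈-0.2509)
After 6 (thin lens f=-58): x=-12513/1450 (≈-8.6297) theta=-168067/420500 (≈-0.3997)
After 7 (propagate distance d=17): x=-6485909/420500 (≈-15.4243) theta=-168067/420500 (≈-0.3997)
After 8 (thin lens f=33): x=-6485909/420500 (≈-15.4243) theta=469849/6938250 (≈0.0677)
After 9 (propagate distance d=22 (to screen)): x=-17578331/1261500 (≈-13.9345) theta=469849/6938250 (≈0.0677)
Rounded to 4 decimal places: x = -13.9345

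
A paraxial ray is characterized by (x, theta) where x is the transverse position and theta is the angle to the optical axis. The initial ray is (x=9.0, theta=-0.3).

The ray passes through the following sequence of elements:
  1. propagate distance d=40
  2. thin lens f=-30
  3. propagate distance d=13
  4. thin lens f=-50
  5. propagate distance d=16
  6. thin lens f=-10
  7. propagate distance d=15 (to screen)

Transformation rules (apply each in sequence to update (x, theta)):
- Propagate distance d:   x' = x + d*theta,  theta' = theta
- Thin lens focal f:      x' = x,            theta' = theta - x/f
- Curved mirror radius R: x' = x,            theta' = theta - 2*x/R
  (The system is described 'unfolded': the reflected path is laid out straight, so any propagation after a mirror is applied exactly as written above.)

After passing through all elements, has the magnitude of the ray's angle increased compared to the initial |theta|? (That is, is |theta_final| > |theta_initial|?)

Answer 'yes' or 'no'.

Answer: yes

Derivation:
Initial: x=9.0000 theta=-0.3000
After 1 (propagate distance d=40): x=-3.0000 theta=-0.3000
After 2 (thin lens f=-30): x=-3.0000 theta=-0.4000
After 3 (propagate distance d=13): x=-8.2000 theta=-0.4000
After 4 (thin lens f=-50): x=-8.2000 theta=-0.5640
After 5 (propagate distance d=16): x=-17.2240 theta=-0.5640
After 6 (thin lens f=-10): x=-17.2240 theta=-2.2864
After 7 (propagate distance d=15 (to screen)): x=-51.5200 theta=-2.2864
|theta_initial|=0.3000 |theta_final|=2.2864 -> increased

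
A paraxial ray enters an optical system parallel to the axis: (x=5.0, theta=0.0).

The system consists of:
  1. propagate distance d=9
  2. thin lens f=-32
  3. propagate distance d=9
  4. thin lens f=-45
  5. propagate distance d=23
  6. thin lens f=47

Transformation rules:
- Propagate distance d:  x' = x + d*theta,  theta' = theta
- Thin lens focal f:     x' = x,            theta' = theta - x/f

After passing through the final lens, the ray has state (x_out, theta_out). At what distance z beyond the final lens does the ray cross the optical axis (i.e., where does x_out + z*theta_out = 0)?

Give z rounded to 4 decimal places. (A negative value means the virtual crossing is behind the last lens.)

Answer: -820.4612

Derivation:
Initial: x=5.0000 theta=0.0000
After 1 (propagate distance d=9): x=5.0000 theta=0.0000
After 2 (thin lens f=-32): x=5.0000 theta=5/32 (≈0.1563)
After 3 (propagate distance d=9): x=205/32 (≈6.4063) theta=5/32 (≈0.1563)
After 4 (thin lens f=-45): x=205/32 (≈6.4063) theta=43/144 (≈0.2986)
After 5 (propagate distance d=23): x=3823/288 (≈13.2743) theta=43/144 (≈0.2986)
After 6 (thin lens f=47): x=3823/288 (≈13.2743) theta=73/4512 (≈0.0162)
z_focus = -x_out/theta_out = -(3823/288)/(73/4512) = -179681/219 ≈ -820.4612
Rounded to 4 decimal places: z = -820.4612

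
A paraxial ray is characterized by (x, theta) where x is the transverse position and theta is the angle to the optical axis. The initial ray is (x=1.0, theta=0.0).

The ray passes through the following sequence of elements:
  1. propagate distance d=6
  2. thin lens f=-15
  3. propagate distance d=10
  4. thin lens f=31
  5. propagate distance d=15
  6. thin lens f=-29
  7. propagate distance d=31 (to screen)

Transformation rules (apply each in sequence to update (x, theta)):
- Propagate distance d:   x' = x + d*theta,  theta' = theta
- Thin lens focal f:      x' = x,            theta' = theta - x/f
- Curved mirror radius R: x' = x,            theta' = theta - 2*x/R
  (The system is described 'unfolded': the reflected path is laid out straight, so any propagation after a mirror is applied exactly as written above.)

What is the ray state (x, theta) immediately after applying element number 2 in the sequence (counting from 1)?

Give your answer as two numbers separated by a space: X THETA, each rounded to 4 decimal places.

Initial: x=1.0000 theta=0.0000
After 1 (propagate distance d=6): x=1.0000 theta=0.0000
After 2 (thin lens f=-15): x=1.0000 theta=1/15 (≈0.0667)
Rounded to 4 decimal places: x = 1.0000, theta = 0.0667

Answer: 1.0000 0.0667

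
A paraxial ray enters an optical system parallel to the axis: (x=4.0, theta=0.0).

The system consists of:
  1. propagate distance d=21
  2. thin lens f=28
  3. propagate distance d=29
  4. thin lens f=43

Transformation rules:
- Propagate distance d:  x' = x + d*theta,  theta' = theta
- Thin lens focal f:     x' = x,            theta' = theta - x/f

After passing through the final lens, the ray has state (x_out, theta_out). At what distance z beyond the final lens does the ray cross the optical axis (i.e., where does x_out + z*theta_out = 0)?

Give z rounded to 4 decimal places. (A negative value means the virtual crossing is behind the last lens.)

Answer: -1.0238

Derivation:
Initial: x=4.0000 theta=0.0000
After 1 (propagate distance d=21): x=4.0000 theta=0.0000
After 2 (thin lens f=28): x=4.0000 theta=-1/7 (≈-0.1429)
After 3 (propagate distance d=29): x=-1/7 (≈-0.1429) theta=-1/7 (≈-0.1429)
After 4 (thin lens f=43): x=-1/7 (≈-0.1429) theta=-6/43 (≈-0.1395)
z_focus = -x_out/theta_out = -(-1/7)/(-6/43) = -43/42 ≈ -1.0238
Rounded to 4 decimal places: z = -1.0238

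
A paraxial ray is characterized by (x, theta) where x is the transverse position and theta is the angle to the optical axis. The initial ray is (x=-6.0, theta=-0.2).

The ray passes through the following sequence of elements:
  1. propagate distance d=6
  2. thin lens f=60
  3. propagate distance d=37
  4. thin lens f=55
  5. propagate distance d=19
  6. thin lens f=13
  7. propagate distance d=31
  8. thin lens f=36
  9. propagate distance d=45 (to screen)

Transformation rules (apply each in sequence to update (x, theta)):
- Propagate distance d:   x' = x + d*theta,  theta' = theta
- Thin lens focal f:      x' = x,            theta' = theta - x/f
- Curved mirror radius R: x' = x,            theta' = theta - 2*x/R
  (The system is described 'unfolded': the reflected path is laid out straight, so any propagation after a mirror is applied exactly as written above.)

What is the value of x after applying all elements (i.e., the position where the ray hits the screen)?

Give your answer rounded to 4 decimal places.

Initial: x=-6.0000 theta=-0.2000
After 1 (propagate distance d=6): x=-7.2000 theta=-0.2000
After 2 (thin lens f=60): x=-7.2000 theta=-0.0800
After 3 (propagate distance d=37): x=-10.1600 theta=-0.0800
After 4 (thin lens f=55): x=-10.1600 theta=144/1375 (≈0.1047)
After 5 (propagate distance d=19): x=-11234/1375 (≈-8.1702) theta=144/1375 (≈0.1047)
After 6 (thin lens f=13): x=-11234/1375 (≈-8.1702) theta=13106/17875 (≈0.7332)
After 7 (propagate distance d=31): x=260244/17875 (≈14.5591) theta=13106/17875 (≈0.7332)
After 8 (thin lens f=36): x=260244/17875 (≈14.5591) theta=5877/17875 (≈0.3288)
After 9 (propagate distance d=45 (to screen)): x=524709/17875 (≈29.3543) theta=5877/17875 (≈0.3288)
Rounded to 4 decimal places: x = 29.3543

Answer: 29.3543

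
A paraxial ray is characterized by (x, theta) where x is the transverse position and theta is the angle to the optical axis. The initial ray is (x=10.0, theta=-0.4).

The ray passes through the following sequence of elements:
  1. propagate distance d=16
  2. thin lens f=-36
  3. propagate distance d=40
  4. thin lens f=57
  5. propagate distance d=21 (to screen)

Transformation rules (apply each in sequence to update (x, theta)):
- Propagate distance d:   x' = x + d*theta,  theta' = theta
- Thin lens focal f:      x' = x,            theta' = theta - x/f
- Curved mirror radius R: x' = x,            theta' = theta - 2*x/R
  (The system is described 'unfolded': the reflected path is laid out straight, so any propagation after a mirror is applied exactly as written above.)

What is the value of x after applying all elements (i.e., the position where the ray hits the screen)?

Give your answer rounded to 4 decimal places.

Answer: -11.6053

Derivation:
Initial: x=10.0000 theta=-0.4000
After 1 (propagate distance d=16): x=3.6000 theta=-0.4000
After 2 (thin lens f=-36): x=3.6000 theta=-0.3000
After 3 (propagate distance d=40): x=-8.4000 theta=-0.3000
After 4 (thin lens f=57): x=-8.4000 theta=-29/190 (≈-0.1526)
After 5 (propagate distance d=21 (to screen)): x=-441/38 (≈-11.6053) theta=-29/190 (≈-0.1526)
Rounded to 4 decimal places: x = -11.6053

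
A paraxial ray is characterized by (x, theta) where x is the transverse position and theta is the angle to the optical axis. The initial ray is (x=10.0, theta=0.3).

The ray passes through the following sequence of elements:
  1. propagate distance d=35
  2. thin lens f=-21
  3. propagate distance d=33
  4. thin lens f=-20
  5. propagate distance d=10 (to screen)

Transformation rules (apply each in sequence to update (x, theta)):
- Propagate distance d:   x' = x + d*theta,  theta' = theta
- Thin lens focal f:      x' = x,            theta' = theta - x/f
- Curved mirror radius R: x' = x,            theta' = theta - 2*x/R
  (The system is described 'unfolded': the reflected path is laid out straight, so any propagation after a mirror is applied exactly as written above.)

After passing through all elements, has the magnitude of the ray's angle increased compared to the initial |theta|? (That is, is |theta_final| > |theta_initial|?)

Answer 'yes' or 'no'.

Initial: x=10.0000 theta=0.3000
After 1 (propagate distance d=35): x=20.5000 theta=0.3000
After 2 (thin lens f=-21): x=20.5000 theta=134/105 (≈1.2762)
After 3 (propagate distance d=33): x=4383/70 (≈62.6143) theta=134/105 (≈1.2762)
After 4 (thin lens f=-20): x=4383/70 (≈62.6143) theta=18509/4200 (≈4.4069)
After 5 (propagate distance d=10 (to screen)): x=6401/60 (≈106.6833) theta=18509/4200 (≈4.4069)
|theta_initial|=0.3000 |theta_final|=18509/4200 (≈4.4069) -> increased

Answer: yes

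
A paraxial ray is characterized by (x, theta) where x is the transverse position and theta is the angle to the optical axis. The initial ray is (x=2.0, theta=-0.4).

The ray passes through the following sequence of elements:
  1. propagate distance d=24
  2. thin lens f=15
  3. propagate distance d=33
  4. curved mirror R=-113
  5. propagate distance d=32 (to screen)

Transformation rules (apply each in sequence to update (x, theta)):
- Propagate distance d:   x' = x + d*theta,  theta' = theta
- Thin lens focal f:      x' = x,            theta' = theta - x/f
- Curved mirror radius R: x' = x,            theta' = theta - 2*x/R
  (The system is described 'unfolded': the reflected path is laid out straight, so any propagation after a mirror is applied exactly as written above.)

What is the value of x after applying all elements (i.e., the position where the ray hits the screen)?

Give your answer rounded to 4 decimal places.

Initial: x=2.0000 theta=-0.4000
After 1 (propagate distance d=24): x=-7.6000 theta=-0.4000
After 2 (thin lens f=15): x=-7.6000 theta=8/75 (≈0.1067)
After 3 (propagate distance d=33): x=-4.0800 theta=8/75 (≈0.1067)
After 4 (curved mirror R=-113): x=-4.0800 theta=292/8475 (≈0.0345)
After 5 (propagate distance d=32 (to screen)): x=-25234/8475 (≈-2.9775) theta=292/8475 (≈0.0345)
Rounded to 4 decimal places: x = -2.9775

Answer: -2.9775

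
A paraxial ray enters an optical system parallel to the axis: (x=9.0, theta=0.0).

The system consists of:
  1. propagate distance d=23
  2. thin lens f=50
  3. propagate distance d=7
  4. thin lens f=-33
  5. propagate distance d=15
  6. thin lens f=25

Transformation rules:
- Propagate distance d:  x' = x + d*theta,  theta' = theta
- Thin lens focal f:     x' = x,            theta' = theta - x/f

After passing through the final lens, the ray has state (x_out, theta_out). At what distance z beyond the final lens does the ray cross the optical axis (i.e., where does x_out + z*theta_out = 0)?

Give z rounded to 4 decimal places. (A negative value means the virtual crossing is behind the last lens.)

Initial: x=9.0000 theta=0.0000
After 1 (propagate distance d=23): x=9.0000 theta=0.0000
After 2 (thin lens f=50): x=9.0000 theta=-0.1800
After 3 (propagate distance d=7): x=7.7400 theta=-0.1800
After 4 (thin lens f=-33): x=7.7400 theta=3/55 (≈0.0545)
After 5 (propagate distance d=15): x=4707/550 (≈8.5582) theta=3/55 (≈0.0545)
After 6 (thin lens f=25): x=4707/550 (≈8.5582) theta=-3957/13750 (≈-0.2878)
z_focus = -x_out/theta_out = -(4707/550)/(-3957/13750) = 39225/1319 ≈ 29.7384
Rounded to 4 decimal places: z = 29.7384

Answer: 29.7384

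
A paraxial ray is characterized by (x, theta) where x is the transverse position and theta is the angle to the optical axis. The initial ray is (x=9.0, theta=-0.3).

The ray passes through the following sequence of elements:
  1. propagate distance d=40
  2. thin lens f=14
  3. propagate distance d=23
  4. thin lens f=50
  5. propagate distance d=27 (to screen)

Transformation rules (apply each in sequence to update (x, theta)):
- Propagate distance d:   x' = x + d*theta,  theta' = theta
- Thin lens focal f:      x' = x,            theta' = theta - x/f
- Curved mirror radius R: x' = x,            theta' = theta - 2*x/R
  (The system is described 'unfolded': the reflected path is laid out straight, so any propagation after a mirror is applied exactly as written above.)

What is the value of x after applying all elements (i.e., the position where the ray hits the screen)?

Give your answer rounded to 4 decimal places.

Answer: -4.6011

Derivation:
Initial: x=9.0000 theta=-0.3000
After 1 (propagate distance d=40): x=-3.0000 theta=-0.3000
After 2 (thin lens f=14): x=-3.0000 theta=-3/35 (≈-0.0857)
After 3 (propagate distance d=23): x=-174/35 (≈-4.9714) theta=-3/35 (≈-0.0857)
After 4 (thin lens f=50): x=-174/35 (≈-4.9714) theta=12/875 (≈0.0137)
After 5 (propagate distance d=27 (to screen)): x=-4026/875 (≈-4.6011) theta=12/875 (≈0.0137)
Rounded to 4 decimal places: x = -4.6011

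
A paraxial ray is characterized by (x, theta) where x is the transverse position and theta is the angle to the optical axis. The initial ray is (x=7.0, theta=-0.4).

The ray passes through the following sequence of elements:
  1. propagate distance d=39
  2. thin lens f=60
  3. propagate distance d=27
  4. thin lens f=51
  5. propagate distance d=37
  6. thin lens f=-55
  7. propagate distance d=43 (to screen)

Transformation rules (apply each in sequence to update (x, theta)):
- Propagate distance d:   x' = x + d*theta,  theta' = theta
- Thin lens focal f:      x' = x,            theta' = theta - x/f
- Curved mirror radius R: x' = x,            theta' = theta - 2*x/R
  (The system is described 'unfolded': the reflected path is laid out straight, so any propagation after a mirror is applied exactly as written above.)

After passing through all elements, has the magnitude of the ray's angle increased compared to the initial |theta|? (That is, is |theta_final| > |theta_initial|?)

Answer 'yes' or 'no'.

Answer: no

Derivation:
Initial: x=7.0000 theta=-0.4000
After 1 (propagate distance d=39): x=-8.6000 theta=-0.4000
After 2 (thin lens f=60): x=-8.6000 theta=-77/300 (≈-0.2567)
After 3 (propagate distance d=27): x=-15.5300 theta=-77/300 (≈-0.2567)
After 4 (thin lens f=51): x=-15.5300 theta=61/1275 (≈0.0478)
After 5 (propagate distance d=37): x=-2807/204 (≈-13.7598) theta=61/1275 (≈0.0478)
After 6 (thin lens f=-55): x=-2807/204 (≈-13.7598) theta=-11351/56100 (≈-0.2023)
After 7 (propagate distance d=43 (to screen)): x=-210003/9350 (≈-22.4602) theta=-11351/56100 (≈-0.2023)
|theta_initial|=0.4000 |theta_final|=11351/56100 (≈0.2023) -> not increased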